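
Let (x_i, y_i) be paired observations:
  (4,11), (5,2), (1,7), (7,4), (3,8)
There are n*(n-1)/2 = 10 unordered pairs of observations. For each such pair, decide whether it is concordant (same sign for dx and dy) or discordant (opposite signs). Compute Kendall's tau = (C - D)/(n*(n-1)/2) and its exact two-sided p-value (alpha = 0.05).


Step 1: Enumerate the 10 unordered pairs (i,j) with i<j and classify each by sign(x_j-x_i) * sign(y_j-y_i).
  (1,2):dx=+1,dy=-9->D; (1,3):dx=-3,dy=-4->C; (1,4):dx=+3,dy=-7->D; (1,5):dx=-1,dy=-3->C
  (2,3):dx=-4,dy=+5->D; (2,4):dx=+2,dy=+2->C; (2,5):dx=-2,dy=+6->D; (3,4):dx=+6,dy=-3->D
  (3,5):dx=+2,dy=+1->C; (4,5):dx=-4,dy=+4->D
Step 2: C = 4, D = 6, total pairs = 10.
Step 3: tau = (C - D)/(n(n-1)/2) = (4 - 6)/10 = -0.200000.
Step 4: Exact two-sided p-value (enumerate n! = 120 permutations of y under H0): p = 0.816667.
Step 5: alpha = 0.05. fail to reject H0.

tau_b = -0.2000 (C=4, D=6), p = 0.816667, fail to reject H0.


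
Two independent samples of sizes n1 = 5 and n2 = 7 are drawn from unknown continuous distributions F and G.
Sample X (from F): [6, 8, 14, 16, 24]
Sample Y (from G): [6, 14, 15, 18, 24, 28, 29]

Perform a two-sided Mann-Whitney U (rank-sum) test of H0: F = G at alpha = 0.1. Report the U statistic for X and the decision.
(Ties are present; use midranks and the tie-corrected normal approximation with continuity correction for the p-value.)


Step 1: Combine and sort all 12 observations; assign midranks.
sorted (value, group): (6,X), (6,Y), (8,X), (14,X), (14,Y), (15,Y), (16,X), (18,Y), (24,X), (24,Y), (28,Y), (29,Y)
ranks: 6->1.5, 6->1.5, 8->3, 14->4.5, 14->4.5, 15->6, 16->7, 18->8, 24->9.5, 24->9.5, 28->11, 29->12
Step 2: Rank sum for X: R1 = 1.5 + 3 + 4.5 + 7 + 9.5 = 25.5.
Step 3: U_X = R1 - n1(n1+1)/2 = 25.5 - 5*6/2 = 25.5 - 15 = 10.5.
       U_Y = n1*n2 - U_X = 35 - 10.5 = 24.5.
Step 4: Ties are present, so use the tie-corrected normal approximation (with continuity correction) for the p-value.
Step 5: p-value = 0.288609; compare to alpha = 0.1. fail to reject H0.

U_X = 10.5, p = 0.288609, fail to reject H0 at alpha = 0.1.


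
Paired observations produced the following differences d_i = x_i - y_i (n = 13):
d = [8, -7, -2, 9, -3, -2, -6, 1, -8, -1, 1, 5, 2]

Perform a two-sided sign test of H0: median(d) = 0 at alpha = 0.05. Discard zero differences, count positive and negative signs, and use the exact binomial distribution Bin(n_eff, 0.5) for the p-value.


Step 1: Discard zero differences. Original n = 13; n_eff = number of nonzero differences = 13.
Nonzero differences (with sign): +8, -7, -2, +9, -3, -2, -6, +1, -8, -1, +1, +5, +2
Step 2: Count signs: positive = 6, negative = 7.
Step 3: Under H0: P(positive) = 0.5, so the number of positives S ~ Bin(13, 0.5).
Step 4: Two-sided exact p-value = sum of Bin(13,0.5) probabilities at or below the observed probability = 1.000000.
Step 5: alpha = 0.05. fail to reject H0.

n_eff = 13, pos = 6, neg = 7, p = 1.000000, fail to reject H0.


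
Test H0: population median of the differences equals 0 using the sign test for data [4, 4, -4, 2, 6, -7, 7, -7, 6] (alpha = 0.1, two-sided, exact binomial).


Step 1: Discard zero differences. Original n = 9; n_eff = number of nonzero differences = 9.
Nonzero differences (with sign): +4, +4, -4, +2, +6, -7, +7, -7, +6
Step 2: Count signs: positive = 6, negative = 3.
Step 3: Under H0: P(positive) = 0.5, so the number of positives S ~ Bin(9, 0.5).
Step 4: Two-sided exact p-value = sum of Bin(9,0.5) probabilities at or below the observed probability = 0.507812.
Step 5: alpha = 0.1. fail to reject H0.

n_eff = 9, pos = 6, neg = 3, p = 0.507812, fail to reject H0.


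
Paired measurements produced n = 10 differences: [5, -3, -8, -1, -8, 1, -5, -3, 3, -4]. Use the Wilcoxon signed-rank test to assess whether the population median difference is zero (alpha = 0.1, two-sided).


Step 1: Drop any zero differences (none here) and take |d_i|.
|d| = [5, 3, 8, 1, 8, 1, 5, 3, 3, 4]
Step 2: Midrank |d_i| (ties get averaged ranks).
ranks: |5|->7.5, |3|->4, |8|->9.5, |1|->1.5, |8|->9.5, |1|->1.5, |5|->7.5, |3|->4, |3|->4, |4|->6
Step 3: Attach original signs; sum ranks with positive sign and with negative sign.
W+ = 7.5 + 1.5 + 4 = 13
W- = 4 + 9.5 + 1.5 + 9.5 + 7.5 + 4 + 6 = 42
(Check: W+ + W- = 55 should equal n(n+1)/2 = 55.)
Step 4: Test statistic W = min(W+, W-) = 13.
Step 5: Ties in |d|, so use the tie-corrected normal approximation.
        E[W] = n(n+1)/4 = 10*11/4 = 27.5.
        Tie groups: |d|=1 (t=2), |d|=3 (t=3), |d|=5 (t=2), |d|=8 (t=2); sum(t^3 - t) = 42.
        Var[W] = n(n+1)(2n+1)/24 - sum(t^3-t)/48 = 2310/24 - 42/48 = 95.375.
        z = (W - E[W]) / sqrt(Var[W]) = (13 - 27.5) / 9.7660 = -1.4847.
        Two-sided p = 2*Phi(z) = 0.137612.
Step 6: alpha = 0.1. fail to reject H0.

W+ = 13, W- = 42, W = min = 13, p = 0.137612, fail to reject H0.


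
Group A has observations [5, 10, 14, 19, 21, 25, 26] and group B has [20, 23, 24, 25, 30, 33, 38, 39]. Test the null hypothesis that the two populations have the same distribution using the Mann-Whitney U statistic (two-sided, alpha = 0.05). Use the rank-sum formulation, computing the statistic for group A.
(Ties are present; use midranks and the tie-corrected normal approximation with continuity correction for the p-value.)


Step 1: Combine and sort all 15 observations; assign midranks.
sorted (value, group): (5,X), (10,X), (14,X), (19,X), (20,Y), (21,X), (23,Y), (24,Y), (25,X), (25,Y), (26,X), (30,Y), (33,Y), (38,Y), (39,Y)
ranks: 5->1, 10->2, 14->3, 19->4, 20->5, 21->6, 23->7, 24->8, 25->9.5, 25->9.5, 26->11, 30->12, 33->13, 38->14, 39->15
Step 2: Rank sum for X: R1 = 1 + 2 + 3 + 4 + 6 + 9.5 + 11 = 36.5.
Step 3: U_X = R1 - n1(n1+1)/2 = 36.5 - 7*8/2 = 36.5 - 28 = 8.5.
       U_Y = n1*n2 - U_X = 56 - 8.5 = 47.5.
Step 4: Ties are present, so use the tie-corrected normal approximation (with continuity correction) for the p-value.
Step 5: p-value = 0.027751; compare to alpha = 0.05. reject H0.

U_X = 8.5, p = 0.027751, reject H0 at alpha = 0.05.


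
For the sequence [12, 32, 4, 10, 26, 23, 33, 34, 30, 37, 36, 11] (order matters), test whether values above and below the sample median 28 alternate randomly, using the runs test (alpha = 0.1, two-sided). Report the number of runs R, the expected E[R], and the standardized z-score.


Step 1: Compute median = 28; label A = above, B = below.
Labels in order: BABBBBAAAAAB  (n_A = 6, n_B = 6)
Step 2: Count runs R = 5.
Step 3: Under H0 (random ordering), E[R] = 2*n_A*n_B/(n_A+n_B) + 1 = 2*6*6/12 + 1 = 7.0000.
        Var[R] = 2*n_A*n_B*(2*n_A*n_B - n_A - n_B) / ((n_A+n_B)^2 * (n_A+n_B-1)) = 4320/1584 = 2.7273.
        SD[R] = 1.6514.
Step 4: Continuity-corrected z = (R + 0.5 - E[R]) / SD[R] = (5 + 0.5 - 7.0000) / 1.6514 = -0.9083.
Step 5: Two-sided p-value via normal approximation = 2*(1 - Phi(|z|)) = 0.363722.
Step 6: alpha = 0.1. fail to reject H0.

R = 5, z = -0.9083, p = 0.363722, fail to reject H0.


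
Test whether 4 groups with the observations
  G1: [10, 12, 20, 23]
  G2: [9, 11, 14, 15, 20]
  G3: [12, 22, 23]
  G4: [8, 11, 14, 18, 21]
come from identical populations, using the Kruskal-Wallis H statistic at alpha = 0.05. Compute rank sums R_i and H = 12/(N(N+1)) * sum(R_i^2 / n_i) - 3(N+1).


Step 1: Combine all N = 17 observations and assign midranks.
sorted (value, group, rank): (8,G4,1), (9,G2,2), (10,G1,3), (11,G2,4.5), (11,G4,4.5), (12,G1,6.5), (12,G3,6.5), (14,G2,8.5), (14,G4,8.5), (15,G2,10), (18,G4,11), (20,G1,12.5), (20,G2,12.5), (21,G4,14), (22,G3,15), (23,G1,16.5), (23,G3,16.5)
Step 2: Sum ranks within each group.
R_1 = 38.5 (n_1 = 4)
R_2 = 37.5 (n_2 = 5)
R_3 = 38 (n_3 = 3)
R_4 = 39 (n_4 = 5)
Step 3: H = 12/(N(N+1)) * sum(R_i^2/n_i) - 3(N+1)
     = 12/(17*18) * (38.5^2/4 + 37.5^2/5 + 38^2/3 + 39^2/5) - 3*18
     = 0.039216 * 1437.35 - 54
     = 2.366503.
Step 4: Ties present; correction factor C = 1 - 30/(17^3 - 17) = 0.993873. Corrected H = 2.366503 / 0.993873 = 2.381093.
Step 5: Under H0, H ~ chi^2(3); p-value = 0.497164.
Step 6: alpha = 0.05. fail to reject H0.

H = 2.3811, df = 3, p = 0.497164, fail to reject H0.


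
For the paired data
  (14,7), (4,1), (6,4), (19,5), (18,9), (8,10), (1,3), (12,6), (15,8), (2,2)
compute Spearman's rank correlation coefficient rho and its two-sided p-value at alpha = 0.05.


Step 1: Rank x and y separately (midranks; no ties here).
rank(x): 14->7, 4->3, 6->4, 19->10, 18->9, 8->5, 1->1, 12->6, 15->8, 2->2
rank(y): 7->7, 1->1, 4->4, 5->5, 9->9, 10->10, 3->3, 6->6, 8->8, 2->2
Step 2: d_i = R_x(i) - R_y(i); compute d_i^2.
  (7-7)^2=0, (3-1)^2=4, (4-4)^2=0, (10-5)^2=25, (9-9)^2=0, (5-10)^2=25, (1-3)^2=4, (6-6)^2=0, (8-8)^2=0, (2-2)^2=0
sum(d^2) = 58.
Step 3: rho = 1 - 6*58 / (10*(10^2 - 1)) = 1 - 348/990 = 0.648485.
Step 4: Under H0, t = rho * sqrt((n-2)/(1-rho^2)) = 2.4095 ~ t(8).
Step 5: Two-sided p-value from the t-distribution with 8 df = 0.042540.
Step 6: alpha = 0.05. reject H0.

rho = 0.6485, p = 0.042540, reject H0 at alpha = 0.05.


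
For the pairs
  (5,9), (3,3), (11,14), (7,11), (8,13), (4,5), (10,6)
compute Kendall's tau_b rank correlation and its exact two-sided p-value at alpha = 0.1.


Step 1: Enumerate the 21 unordered pairs (i,j) with i<j and classify each by sign(x_j-x_i) * sign(y_j-y_i).
  (1,2):dx=-2,dy=-6->C; (1,3):dx=+6,dy=+5->C; (1,4):dx=+2,dy=+2->C; (1,5):dx=+3,dy=+4->C
  (1,6):dx=-1,dy=-4->C; (1,7):dx=+5,dy=-3->D; (2,3):dx=+8,dy=+11->C; (2,4):dx=+4,dy=+8->C
  (2,5):dx=+5,dy=+10->C; (2,6):dx=+1,dy=+2->C; (2,7):dx=+7,dy=+3->C; (3,4):dx=-4,dy=-3->C
  (3,5):dx=-3,dy=-1->C; (3,6):dx=-7,dy=-9->C; (3,7):dx=-1,dy=-8->C; (4,5):dx=+1,dy=+2->C
  (4,6):dx=-3,dy=-6->C; (4,7):dx=+3,dy=-5->D; (5,6):dx=-4,dy=-8->C; (5,7):dx=+2,dy=-7->D
  (6,7):dx=+6,dy=+1->C
Step 2: C = 18, D = 3, total pairs = 21.
Step 3: tau = (C - D)/(n(n-1)/2) = (18 - 3)/21 = 0.714286.
Step 4: Exact two-sided p-value (enumerate n! = 5040 permutations of y under H0): p = 0.030159.
Step 5: alpha = 0.1. reject H0.

tau_b = 0.7143 (C=18, D=3), p = 0.030159, reject H0.


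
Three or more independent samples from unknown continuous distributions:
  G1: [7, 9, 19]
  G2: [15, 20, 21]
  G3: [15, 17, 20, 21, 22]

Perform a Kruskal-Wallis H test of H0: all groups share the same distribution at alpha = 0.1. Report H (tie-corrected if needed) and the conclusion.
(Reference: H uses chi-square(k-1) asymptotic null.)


Step 1: Combine all N = 11 observations and assign midranks.
sorted (value, group, rank): (7,G1,1), (9,G1,2), (15,G2,3.5), (15,G3,3.5), (17,G3,5), (19,G1,6), (20,G2,7.5), (20,G3,7.5), (21,G2,9.5), (21,G3,9.5), (22,G3,11)
Step 2: Sum ranks within each group.
R_1 = 9 (n_1 = 3)
R_2 = 20.5 (n_2 = 3)
R_3 = 36.5 (n_3 = 5)
Step 3: H = 12/(N(N+1)) * sum(R_i^2/n_i) - 3(N+1)
     = 12/(11*12) * (9^2/3 + 20.5^2/3 + 36.5^2/5) - 3*12
     = 0.090909 * 433.533 - 36
     = 3.412121.
Step 4: Ties present; correction factor C = 1 - 18/(11^3 - 11) = 0.986364. Corrected H = 3.412121 / 0.986364 = 3.459293.
Step 5: Under H0, H ~ chi^2(2); p-value = 0.177347.
Step 6: alpha = 0.1. fail to reject H0.

H = 3.4593, df = 2, p = 0.177347, fail to reject H0.


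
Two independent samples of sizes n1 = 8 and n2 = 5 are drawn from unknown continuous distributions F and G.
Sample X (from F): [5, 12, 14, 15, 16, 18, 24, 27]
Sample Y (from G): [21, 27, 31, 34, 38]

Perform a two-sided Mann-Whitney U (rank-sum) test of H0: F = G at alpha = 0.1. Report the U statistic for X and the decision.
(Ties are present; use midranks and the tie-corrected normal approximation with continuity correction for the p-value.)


Step 1: Combine and sort all 13 observations; assign midranks.
sorted (value, group): (5,X), (12,X), (14,X), (15,X), (16,X), (18,X), (21,Y), (24,X), (27,X), (27,Y), (31,Y), (34,Y), (38,Y)
ranks: 5->1, 12->2, 14->3, 15->4, 16->5, 18->6, 21->7, 24->8, 27->9.5, 27->9.5, 31->11, 34->12, 38->13
Step 2: Rank sum for X: R1 = 1 + 2 + 3 + 4 + 5 + 6 + 8 + 9.5 = 38.5.
Step 3: U_X = R1 - n1(n1+1)/2 = 38.5 - 8*9/2 = 38.5 - 36 = 2.5.
       U_Y = n1*n2 - U_X = 40 - 2.5 = 37.5.
Step 4: Ties are present, so use the tie-corrected normal approximation (with continuity correction) for the p-value.
Step 5: p-value = 0.012704; compare to alpha = 0.1. reject H0.

U_X = 2.5, p = 0.012704, reject H0 at alpha = 0.1.


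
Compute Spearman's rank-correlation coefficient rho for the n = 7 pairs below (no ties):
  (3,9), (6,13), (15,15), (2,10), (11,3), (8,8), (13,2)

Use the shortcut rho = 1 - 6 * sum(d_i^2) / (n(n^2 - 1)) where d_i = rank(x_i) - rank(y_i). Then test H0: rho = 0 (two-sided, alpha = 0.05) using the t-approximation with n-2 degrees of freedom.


Step 1: Rank x and y separately (midranks; no ties here).
rank(x): 3->2, 6->3, 15->7, 2->1, 11->5, 8->4, 13->6
rank(y): 9->4, 13->6, 15->7, 10->5, 3->2, 8->3, 2->1
Step 2: d_i = R_x(i) - R_y(i); compute d_i^2.
  (2-4)^2=4, (3-6)^2=9, (7-7)^2=0, (1-5)^2=16, (5-2)^2=9, (4-3)^2=1, (6-1)^2=25
sum(d^2) = 64.
Step 3: rho = 1 - 6*64 / (7*(7^2 - 1)) = 1 - 384/336 = -0.142857.
Step 4: Under H0, t = rho * sqrt((n-2)/(1-rho^2)) = -0.3227 ~ t(5).
Step 5: Two-sided p-value from the t-distribution with 5 df = 0.759945.
Step 6: alpha = 0.05. fail to reject H0.

rho = -0.1429, p = 0.759945, fail to reject H0 at alpha = 0.05.


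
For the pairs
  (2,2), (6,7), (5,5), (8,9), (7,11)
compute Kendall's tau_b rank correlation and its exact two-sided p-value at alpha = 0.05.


Step 1: Enumerate the 10 unordered pairs (i,j) with i<j and classify each by sign(x_j-x_i) * sign(y_j-y_i).
  (1,2):dx=+4,dy=+5->C; (1,3):dx=+3,dy=+3->C; (1,4):dx=+6,dy=+7->C; (1,5):dx=+5,dy=+9->C
  (2,3):dx=-1,dy=-2->C; (2,4):dx=+2,dy=+2->C; (2,5):dx=+1,dy=+4->C; (3,4):dx=+3,dy=+4->C
  (3,5):dx=+2,dy=+6->C; (4,5):dx=-1,dy=+2->D
Step 2: C = 9, D = 1, total pairs = 10.
Step 3: tau = (C - D)/(n(n-1)/2) = (9 - 1)/10 = 0.800000.
Step 4: Exact two-sided p-value (enumerate n! = 120 permutations of y under H0): p = 0.083333.
Step 5: alpha = 0.05. fail to reject H0.

tau_b = 0.8000 (C=9, D=1), p = 0.083333, fail to reject H0.


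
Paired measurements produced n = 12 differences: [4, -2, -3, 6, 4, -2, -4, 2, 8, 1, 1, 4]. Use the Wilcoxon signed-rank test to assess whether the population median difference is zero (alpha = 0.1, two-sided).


Step 1: Drop any zero differences (none here) and take |d_i|.
|d| = [4, 2, 3, 6, 4, 2, 4, 2, 8, 1, 1, 4]
Step 2: Midrank |d_i| (ties get averaged ranks).
ranks: |4|->8.5, |2|->4, |3|->6, |6|->11, |4|->8.5, |2|->4, |4|->8.5, |2|->4, |8|->12, |1|->1.5, |1|->1.5, |4|->8.5
Step 3: Attach original signs; sum ranks with positive sign and with negative sign.
W+ = 8.5 + 11 + 8.5 + 4 + 12 + 1.5 + 1.5 + 8.5 = 55.5
W- = 4 + 6 + 4 + 8.5 = 22.5
(Check: W+ + W- = 78 should equal n(n+1)/2 = 78.)
Step 4: Test statistic W = min(W+, W-) = 22.5.
Step 5: Ties in |d|, so use the tie-corrected normal approximation.
        E[W] = n(n+1)/4 = 12*13/4 = 39.
        Tie groups: |d|=1 (t=2), |d|=2 (t=3), |d|=4 (t=4); sum(t^3 - t) = 90.
        Var[W] = n(n+1)(2n+1)/24 - sum(t^3-t)/48 = 3900/24 - 90/48 = 160.625.
        z = (W - E[W]) / sqrt(Var[W]) = (22.5 - 39) / 12.6738 = -1.3019.
        Two-sided p = 2*Phi(z) = 0.192951.
Step 6: alpha = 0.1. fail to reject H0.

W+ = 55.5, W- = 22.5, W = min = 22.5, p = 0.192951, fail to reject H0.


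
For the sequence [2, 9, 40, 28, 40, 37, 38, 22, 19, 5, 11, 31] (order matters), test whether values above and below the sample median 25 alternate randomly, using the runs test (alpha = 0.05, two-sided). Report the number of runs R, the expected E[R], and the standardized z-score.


Step 1: Compute median = 25; label A = above, B = below.
Labels in order: BBAAAAABBBBA  (n_A = 6, n_B = 6)
Step 2: Count runs R = 4.
Step 3: Under H0 (random ordering), E[R] = 2*n_A*n_B/(n_A+n_B) + 1 = 2*6*6/12 + 1 = 7.0000.
        Var[R] = 2*n_A*n_B*(2*n_A*n_B - n_A - n_B) / ((n_A+n_B)^2 * (n_A+n_B-1)) = 4320/1584 = 2.7273.
        SD[R] = 1.6514.
Step 4: Continuity-corrected z = (R + 0.5 - E[R]) / SD[R] = (4 + 0.5 - 7.0000) / 1.6514 = -1.5138.
Step 5: Two-sided p-value via normal approximation = 2*(1 - Phi(|z|)) = 0.130070.
Step 6: alpha = 0.05. fail to reject H0.

R = 4, z = -1.5138, p = 0.130070, fail to reject H0.


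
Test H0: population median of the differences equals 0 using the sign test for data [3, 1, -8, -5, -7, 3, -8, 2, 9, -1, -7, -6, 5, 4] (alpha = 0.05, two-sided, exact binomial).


Step 1: Discard zero differences. Original n = 14; n_eff = number of nonzero differences = 14.
Nonzero differences (with sign): +3, +1, -8, -5, -7, +3, -8, +2, +9, -1, -7, -6, +5, +4
Step 2: Count signs: positive = 7, negative = 7.
Step 3: Under H0: P(positive) = 0.5, so the number of positives S ~ Bin(14, 0.5).
Step 4: Two-sided exact p-value = sum of Bin(14,0.5) probabilities at or below the observed probability = 1.000000.
Step 5: alpha = 0.05. fail to reject H0.

n_eff = 14, pos = 7, neg = 7, p = 1.000000, fail to reject H0.


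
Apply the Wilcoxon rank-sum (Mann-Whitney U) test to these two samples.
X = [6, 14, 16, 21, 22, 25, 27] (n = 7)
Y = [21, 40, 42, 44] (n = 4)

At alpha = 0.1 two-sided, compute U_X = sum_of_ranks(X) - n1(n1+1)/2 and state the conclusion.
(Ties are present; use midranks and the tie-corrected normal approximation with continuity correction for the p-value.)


Step 1: Combine and sort all 11 observations; assign midranks.
sorted (value, group): (6,X), (14,X), (16,X), (21,X), (21,Y), (22,X), (25,X), (27,X), (40,Y), (42,Y), (44,Y)
ranks: 6->1, 14->2, 16->3, 21->4.5, 21->4.5, 22->6, 25->7, 27->8, 40->9, 42->10, 44->11
Step 2: Rank sum for X: R1 = 1 + 2 + 3 + 4.5 + 6 + 7 + 8 = 31.5.
Step 3: U_X = R1 - n1(n1+1)/2 = 31.5 - 7*8/2 = 31.5 - 28 = 3.5.
       U_Y = n1*n2 - U_X = 28 - 3.5 = 24.5.
Step 4: Ties are present, so use the tie-corrected normal approximation (with continuity correction) for the p-value.
Step 5: p-value = 0.058207; compare to alpha = 0.1. reject H0.

U_X = 3.5, p = 0.058207, reject H0 at alpha = 0.1.


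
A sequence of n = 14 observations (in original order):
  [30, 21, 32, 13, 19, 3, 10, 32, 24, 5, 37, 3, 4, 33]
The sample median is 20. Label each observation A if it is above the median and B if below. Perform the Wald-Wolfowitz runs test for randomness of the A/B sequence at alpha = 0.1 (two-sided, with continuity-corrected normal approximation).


Step 1: Compute median = 20; label A = above, B = below.
Labels in order: AAABBBBAABABBA  (n_A = 7, n_B = 7)
Step 2: Count runs R = 7.
Step 3: Under H0 (random ordering), E[R] = 2*n_A*n_B/(n_A+n_B) + 1 = 2*7*7/14 + 1 = 8.0000.
        Var[R] = 2*n_A*n_B*(2*n_A*n_B - n_A - n_B) / ((n_A+n_B)^2 * (n_A+n_B-1)) = 8232/2548 = 3.2308.
        SD[R] = 1.7974.
Step 4: Continuity-corrected z = (R + 0.5 - E[R]) / SD[R] = (7 + 0.5 - 8.0000) / 1.7974 = -0.2782.
Step 5: Two-sided p-value via normal approximation = 2*(1 - Phi(|z|)) = 0.780879.
Step 6: alpha = 0.1. fail to reject H0.

R = 7, z = -0.2782, p = 0.780879, fail to reject H0.


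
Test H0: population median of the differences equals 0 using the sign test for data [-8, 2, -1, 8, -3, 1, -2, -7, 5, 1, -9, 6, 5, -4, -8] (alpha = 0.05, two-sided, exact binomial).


Step 1: Discard zero differences. Original n = 15; n_eff = number of nonzero differences = 15.
Nonzero differences (with sign): -8, +2, -1, +8, -3, +1, -2, -7, +5, +1, -9, +6, +5, -4, -8
Step 2: Count signs: positive = 7, negative = 8.
Step 3: Under H0: P(positive) = 0.5, so the number of positives S ~ Bin(15, 0.5).
Step 4: Two-sided exact p-value = sum of Bin(15,0.5) probabilities at or below the observed probability = 1.000000.
Step 5: alpha = 0.05. fail to reject H0.

n_eff = 15, pos = 7, neg = 8, p = 1.000000, fail to reject H0.


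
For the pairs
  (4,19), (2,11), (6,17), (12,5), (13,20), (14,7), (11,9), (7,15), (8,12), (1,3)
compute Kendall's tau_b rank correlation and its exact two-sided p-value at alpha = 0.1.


Step 1: Enumerate the 45 unordered pairs (i,j) with i<j and classify each by sign(x_j-x_i) * sign(y_j-y_i).
  (1,2):dx=-2,dy=-8->C; (1,3):dx=+2,dy=-2->D; (1,4):dx=+8,dy=-14->D; (1,5):dx=+9,dy=+1->C
  (1,6):dx=+10,dy=-12->D; (1,7):dx=+7,dy=-10->D; (1,8):dx=+3,dy=-4->D; (1,9):dx=+4,dy=-7->D
  (1,10):dx=-3,dy=-16->C; (2,3):dx=+4,dy=+6->C; (2,4):dx=+10,dy=-6->D; (2,5):dx=+11,dy=+9->C
  (2,6):dx=+12,dy=-4->D; (2,7):dx=+9,dy=-2->D; (2,8):dx=+5,dy=+4->C; (2,9):dx=+6,dy=+1->C
  (2,10):dx=-1,dy=-8->C; (3,4):dx=+6,dy=-12->D; (3,5):dx=+7,dy=+3->C; (3,6):dx=+8,dy=-10->D
  (3,7):dx=+5,dy=-8->D; (3,8):dx=+1,dy=-2->D; (3,9):dx=+2,dy=-5->D; (3,10):dx=-5,dy=-14->C
  (4,5):dx=+1,dy=+15->C; (4,6):dx=+2,dy=+2->C; (4,7):dx=-1,dy=+4->D; (4,8):dx=-5,dy=+10->D
  (4,9):dx=-4,dy=+7->D; (4,10):dx=-11,dy=-2->C; (5,6):dx=+1,dy=-13->D; (5,7):dx=-2,dy=-11->C
  (5,8):dx=-6,dy=-5->C; (5,9):dx=-5,dy=-8->C; (5,10):dx=-12,dy=-17->C; (6,7):dx=-3,dy=+2->D
  (6,8):dx=-7,dy=+8->D; (6,9):dx=-6,dy=+5->D; (6,10):dx=-13,dy=-4->C; (7,8):dx=-4,dy=+6->D
  (7,9):dx=-3,dy=+3->D; (7,10):dx=-10,dy=-6->C; (8,9):dx=+1,dy=-3->D; (8,10):dx=-6,dy=-12->C
  (9,10):dx=-7,dy=-9->C
Step 2: C = 21, D = 24, total pairs = 45.
Step 3: tau = (C - D)/(n(n-1)/2) = (21 - 24)/45 = -0.066667.
Step 4: Exact two-sided p-value (enumerate n! = 3628800 permutations of y under H0): p = 0.861801.
Step 5: alpha = 0.1. fail to reject H0.

tau_b = -0.0667 (C=21, D=24), p = 0.861801, fail to reject H0.


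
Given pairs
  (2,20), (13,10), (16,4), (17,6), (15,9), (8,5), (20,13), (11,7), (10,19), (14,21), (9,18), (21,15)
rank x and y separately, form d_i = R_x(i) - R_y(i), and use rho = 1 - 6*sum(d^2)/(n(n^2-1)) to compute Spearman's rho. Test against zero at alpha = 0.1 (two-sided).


Step 1: Rank x and y separately (midranks; no ties here).
rank(x): 2->1, 13->6, 16->9, 17->10, 15->8, 8->2, 20->11, 11->5, 10->4, 14->7, 9->3, 21->12
rank(y): 20->11, 10->6, 4->1, 6->3, 9->5, 5->2, 13->7, 7->4, 19->10, 21->12, 18->9, 15->8
Step 2: d_i = R_x(i) - R_y(i); compute d_i^2.
  (1-11)^2=100, (6-6)^2=0, (9-1)^2=64, (10-3)^2=49, (8-5)^2=9, (2-2)^2=0, (11-7)^2=16, (5-4)^2=1, (4-10)^2=36, (7-12)^2=25, (3-9)^2=36, (12-8)^2=16
sum(d^2) = 352.
Step 3: rho = 1 - 6*352 / (12*(12^2 - 1)) = 1 - 2112/1716 = -0.230769.
Step 4: Under H0, t = rho * sqrt((n-2)/(1-rho^2)) = -0.7500 ~ t(10).
Step 5: Two-sided p-value from the t-distribution with 10 df = 0.470532.
Step 6: alpha = 0.1. fail to reject H0.

rho = -0.2308, p = 0.470532, fail to reject H0 at alpha = 0.1.


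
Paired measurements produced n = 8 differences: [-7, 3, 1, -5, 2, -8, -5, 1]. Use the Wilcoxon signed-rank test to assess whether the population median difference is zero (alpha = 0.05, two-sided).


Step 1: Drop any zero differences (none here) and take |d_i|.
|d| = [7, 3, 1, 5, 2, 8, 5, 1]
Step 2: Midrank |d_i| (ties get averaged ranks).
ranks: |7|->7, |3|->4, |1|->1.5, |5|->5.5, |2|->3, |8|->8, |5|->5.5, |1|->1.5
Step 3: Attach original signs; sum ranks with positive sign and with negative sign.
W+ = 4 + 1.5 + 3 + 1.5 = 10
W- = 7 + 5.5 + 8 + 5.5 = 26
(Check: W+ + W- = 36 should equal n(n+1)/2 = 36.)
Step 4: Test statistic W = min(W+, W-) = 10.
Step 5: Ties in |d|, so use the tie-corrected normal approximation.
        E[W] = n(n+1)/4 = 8*9/4 = 18.
        Tie groups: |d|=1 (t=2), |d|=5 (t=2); sum(t^3 - t) = 12.
        Var[W] = n(n+1)(2n+1)/24 - sum(t^3-t)/48 = 1224/24 - 12/48 = 50.75.
        z = (W - E[W]) / sqrt(Var[W]) = (10 - 18) / 7.1239 = -1.1230.
        Two-sided p = 2*Phi(z) = 0.261446.
Step 6: alpha = 0.05. fail to reject H0.

W+ = 10, W- = 26, W = min = 10, p = 0.261446, fail to reject H0.


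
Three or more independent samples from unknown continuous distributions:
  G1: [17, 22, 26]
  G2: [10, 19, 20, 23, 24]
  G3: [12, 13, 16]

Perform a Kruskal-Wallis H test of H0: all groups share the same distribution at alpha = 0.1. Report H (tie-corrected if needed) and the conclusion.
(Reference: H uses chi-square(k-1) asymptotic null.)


Step 1: Combine all N = 11 observations and assign midranks.
sorted (value, group, rank): (10,G2,1), (12,G3,2), (13,G3,3), (16,G3,4), (17,G1,5), (19,G2,6), (20,G2,7), (22,G1,8), (23,G2,9), (24,G2,10), (26,G1,11)
Step 2: Sum ranks within each group.
R_1 = 24 (n_1 = 3)
R_2 = 33 (n_2 = 5)
R_3 = 9 (n_3 = 3)
Step 3: H = 12/(N(N+1)) * sum(R_i^2/n_i) - 3(N+1)
     = 12/(11*12) * (24^2/3 + 33^2/5 + 9^2/3) - 3*12
     = 0.090909 * 436.8 - 36
     = 3.709091.
Step 4: No ties, so H is used without correction.
Step 5: Under H0, H ~ chi^2(2); p-value = 0.156524.
Step 6: alpha = 0.1. fail to reject H0.

H = 3.7091, df = 2, p = 0.156524, fail to reject H0.


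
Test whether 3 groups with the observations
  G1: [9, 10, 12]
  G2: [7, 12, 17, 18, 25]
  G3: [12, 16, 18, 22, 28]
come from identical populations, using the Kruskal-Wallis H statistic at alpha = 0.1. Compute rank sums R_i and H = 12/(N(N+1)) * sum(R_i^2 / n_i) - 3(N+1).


Step 1: Combine all N = 13 observations and assign midranks.
sorted (value, group, rank): (7,G2,1), (9,G1,2), (10,G1,3), (12,G1,5), (12,G2,5), (12,G3,5), (16,G3,7), (17,G2,8), (18,G2,9.5), (18,G3,9.5), (22,G3,11), (25,G2,12), (28,G3,13)
Step 2: Sum ranks within each group.
R_1 = 10 (n_1 = 3)
R_2 = 35.5 (n_2 = 5)
R_3 = 45.5 (n_3 = 5)
Step 3: H = 12/(N(N+1)) * sum(R_i^2/n_i) - 3(N+1)
     = 12/(13*14) * (10^2/3 + 35.5^2/5 + 45.5^2/5) - 3*14
     = 0.065934 * 699.433 - 42
     = 4.116484.
Step 4: Ties present; correction factor C = 1 - 30/(13^3 - 13) = 0.986264. Corrected H = 4.116484 / 0.986264 = 4.173816.
Step 5: Under H0, H ~ chi^2(2); p-value = 0.124070.
Step 6: alpha = 0.1. fail to reject H0.

H = 4.1738, df = 2, p = 0.124070, fail to reject H0.


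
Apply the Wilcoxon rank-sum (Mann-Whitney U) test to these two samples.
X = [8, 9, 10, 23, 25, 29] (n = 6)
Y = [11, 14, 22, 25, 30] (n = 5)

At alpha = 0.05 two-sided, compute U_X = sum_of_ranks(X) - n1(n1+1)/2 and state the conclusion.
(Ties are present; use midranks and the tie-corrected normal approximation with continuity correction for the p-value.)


Step 1: Combine and sort all 11 observations; assign midranks.
sorted (value, group): (8,X), (9,X), (10,X), (11,Y), (14,Y), (22,Y), (23,X), (25,X), (25,Y), (29,X), (30,Y)
ranks: 8->1, 9->2, 10->3, 11->4, 14->5, 22->6, 23->7, 25->8.5, 25->8.5, 29->10, 30->11
Step 2: Rank sum for X: R1 = 1 + 2 + 3 + 7 + 8.5 + 10 = 31.5.
Step 3: U_X = R1 - n1(n1+1)/2 = 31.5 - 6*7/2 = 31.5 - 21 = 10.5.
       U_Y = n1*n2 - U_X = 30 - 10.5 = 19.5.
Step 4: Ties are present, so use the tie-corrected normal approximation (with continuity correction) for the p-value.
Step 5: p-value = 0.464192; compare to alpha = 0.05. fail to reject H0.

U_X = 10.5, p = 0.464192, fail to reject H0 at alpha = 0.05.


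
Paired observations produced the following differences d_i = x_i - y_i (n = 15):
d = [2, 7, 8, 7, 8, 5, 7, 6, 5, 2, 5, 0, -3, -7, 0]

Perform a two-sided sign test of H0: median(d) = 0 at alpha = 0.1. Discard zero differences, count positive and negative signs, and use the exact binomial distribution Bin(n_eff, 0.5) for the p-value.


Step 1: Discard zero differences. Original n = 15; n_eff = number of nonzero differences = 13.
Nonzero differences (with sign): +2, +7, +8, +7, +8, +5, +7, +6, +5, +2, +5, -3, -7
Step 2: Count signs: positive = 11, negative = 2.
Step 3: Under H0: P(positive) = 0.5, so the number of positives S ~ Bin(13, 0.5).
Step 4: Two-sided exact p-value = sum of Bin(13,0.5) probabilities at or below the observed probability = 0.022461.
Step 5: alpha = 0.1. reject H0.

n_eff = 13, pos = 11, neg = 2, p = 0.022461, reject H0.


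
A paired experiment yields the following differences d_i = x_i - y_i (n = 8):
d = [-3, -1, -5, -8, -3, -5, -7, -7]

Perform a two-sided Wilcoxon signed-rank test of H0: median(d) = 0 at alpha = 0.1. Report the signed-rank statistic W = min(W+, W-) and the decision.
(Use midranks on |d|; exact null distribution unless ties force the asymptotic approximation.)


Step 1: Drop any zero differences (none here) and take |d_i|.
|d| = [3, 1, 5, 8, 3, 5, 7, 7]
Step 2: Midrank |d_i| (ties get averaged ranks).
ranks: |3|->2.5, |1|->1, |5|->4.5, |8|->8, |3|->2.5, |5|->4.5, |7|->6.5, |7|->6.5
Step 3: Attach original signs; sum ranks with positive sign and with negative sign.
W+ = 0 = 0
W- = 2.5 + 1 + 4.5 + 8 + 2.5 + 4.5 + 6.5 + 6.5 = 36
(Check: W+ + W- = 36 should equal n(n+1)/2 = 36.)
Step 4: Test statistic W = min(W+, W-) = 0.
Step 5: Ties in |d|, so use the tie-corrected normal approximation.
        E[W] = n(n+1)/4 = 8*9/4 = 18.
        Tie groups: |d|=3 (t=2), |d|=5 (t=2), |d|=7 (t=2); sum(t^3 - t) = 18.
        Var[W] = n(n+1)(2n+1)/24 - sum(t^3-t)/48 = 1224/24 - 18/48 = 50.625.
        z = (W - E[W]) / sqrt(Var[W]) = (0 - 18) / 7.1151 = -2.5298.
        Two-sided p = 2*Phi(z) = 0.011412.
Step 6: alpha = 0.1. reject H0.

W+ = 0, W- = 36, W = min = 0, p = 0.011412, reject H0.


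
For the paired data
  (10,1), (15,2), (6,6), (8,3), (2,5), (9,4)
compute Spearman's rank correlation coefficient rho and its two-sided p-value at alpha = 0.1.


Step 1: Rank x and y separately (midranks; no ties here).
rank(x): 10->5, 15->6, 6->2, 8->3, 2->1, 9->4
rank(y): 1->1, 2->2, 6->6, 3->3, 5->5, 4->4
Step 2: d_i = R_x(i) - R_y(i); compute d_i^2.
  (5-1)^2=16, (6-2)^2=16, (2-6)^2=16, (3-3)^2=0, (1-5)^2=16, (4-4)^2=0
sum(d^2) = 64.
Step 3: rho = 1 - 6*64 / (6*(6^2 - 1)) = 1 - 384/210 = -0.828571.
Step 4: Under H0, t = rho * sqrt((n-2)/(1-rho^2)) = -2.9598 ~ t(4).
Step 5: Two-sided p-value from the t-distribution with 4 df = 0.041563.
Step 6: alpha = 0.1. reject H0.

rho = -0.8286, p = 0.041563, reject H0 at alpha = 0.1.


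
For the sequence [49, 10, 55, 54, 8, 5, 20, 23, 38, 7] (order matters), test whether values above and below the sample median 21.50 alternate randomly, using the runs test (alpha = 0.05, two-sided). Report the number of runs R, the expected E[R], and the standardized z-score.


Step 1: Compute median = 21.50; label A = above, B = below.
Labels in order: ABAABBBAAB  (n_A = 5, n_B = 5)
Step 2: Count runs R = 6.
Step 3: Under H0 (random ordering), E[R] = 2*n_A*n_B/(n_A+n_B) + 1 = 2*5*5/10 + 1 = 6.0000.
        Var[R] = 2*n_A*n_B*(2*n_A*n_B - n_A - n_B) / ((n_A+n_B)^2 * (n_A+n_B-1)) = 2000/900 = 2.2222.
        SD[R] = 1.4907.
Step 4: R = E[R], so z = 0 with no continuity correction.
Step 5: Two-sided p-value via normal approximation = 2*(1 - Phi(|z|)) = 1.000000.
Step 6: alpha = 0.05. fail to reject H0.

R = 6, z = 0.0000, p = 1.000000, fail to reject H0.


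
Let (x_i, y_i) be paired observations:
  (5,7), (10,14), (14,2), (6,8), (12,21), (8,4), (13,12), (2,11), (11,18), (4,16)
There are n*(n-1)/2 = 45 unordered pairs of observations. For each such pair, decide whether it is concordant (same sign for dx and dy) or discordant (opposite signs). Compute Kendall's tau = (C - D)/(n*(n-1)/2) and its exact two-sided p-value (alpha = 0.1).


Step 1: Enumerate the 45 unordered pairs (i,j) with i<j and classify each by sign(x_j-x_i) * sign(y_j-y_i).
  (1,2):dx=+5,dy=+7->C; (1,3):dx=+9,dy=-5->D; (1,4):dx=+1,dy=+1->C; (1,5):dx=+7,dy=+14->C
  (1,6):dx=+3,dy=-3->D; (1,7):dx=+8,dy=+5->C; (1,8):dx=-3,dy=+4->D; (1,9):dx=+6,dy=+11->C
  (1,10):dx=-1,dy=+9->D; (2,3):dx=+4,dy=-12->D; (2,4):dx=-4,dy=-6->C; (2,5):dx=+2,dy=+7->C
  (2,6):dx=-2,dy=-10->C; (2,7):dx=+3,dy=-2->D; (2,8):dx=-8,dy=-3->C; (2,9):dx=+1,dy=+4->C
  (2,10):dx=-6,dy=+2->D; (3,4):dx=-8,dy=+6->D; (3,5):dx=-2,dy=+19->D; (3,6):dx=-6,dy=+2->D
  (3,7):dx=-1,dy=+10->D; (3,8):dx=-12,dy=+9->D; (3,9):dx=-3,dy=+16->D; (3,10):dx=-10,dy=+14->D
  (4,5):dx=+6,dy=+13->C; (4,6):dx=+2,dy=-4->D; (4,7):dx=+7,dy=+4->C; (4,8):dx=-4,dy=+3->D
  (4,9):dx=+5,dy=+10->C; (4,10):dx=-2,dy=+8->D; (5,6):dx=-4,dy=-17->C; (5,7):dx=+1,dy=-9->D
  (5,8):dx=-10,dy=-10->C; (5,9):dx=-1,dy=-3->C; (5,10):dx=-8,dy=-5->C; (6,7):dx=+5,dy=+8->C
  (6,8):dx=-6,dy=+7->D; (6,9):dx=+3,dy=+14->C; (6,10):dx=-4,dy=+12->D; (7,8):dx=-11,dy=-1->C
  (7,9):dx=-2,dy=+6->D; (7,10):dx=-9,dy=+4->D; (8,9):dx=+9,dy=+7->C; (8,10):dx=+2,dy=+5->C
  (9,10):dx=-7,dy=-2->C
Step 2: C = 23, D = 22, total pairs = 45.
Step 3: tau = (C - D)/(n(n-1)/2) = (23 - 22)/45 = 0.022222.
Step 4: Exact two-sided p-value (enumerate n! = 3628800 permutations of y under H0): p = 1.000000.
Step 5: alpha = 0.1. fail to reject H0.

tau_b = 0.0222 (C=23, D=22), p = 1.000000, fail to reject H0.


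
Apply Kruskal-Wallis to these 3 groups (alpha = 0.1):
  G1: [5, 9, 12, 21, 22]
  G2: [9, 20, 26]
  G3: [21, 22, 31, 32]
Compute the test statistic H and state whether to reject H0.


Step 1: Combine all N = 12 observations and assign midranks.
sorted (value, group, rank): (5,G1,1), (9,G1,2.5), (9,G2,2.5), (12,G1,4), (20,G2,5), (21,G1,6.5), (21,G3,6.5), (22,G1,8.5), (22,G3,8.5), (26,G2,10), (31,G3,11), (32,G3,12)
Step 2: Sum ranks within each group.
R_1 = 22.5 (n_1 = 5)
R_2 = 17.5 (n_2 = 3)
R_3 = 38 (n_3 = 4)
Step 3: H = 12/(N(N+1)) * sum(R_i^2/n_i) - 3(N+1)
     = 12/(12*13) * (22.5^2/5 + 17.5^2/3 + 38^2/4) - 3*13
     = 0.076923 * 564.333 - 39
     = 4.410256.
Step 4: Ties present; correction factor C = 1 - 18/(12^3 - 12) = 0.989510. Corrected H = 4.410256 / 0.989510 = 4.457008.
Step 5: Under H0, H ~ chi^2(2); p-value = 0.107689.
Step 6: alpha = 0.1. fail to reject H0.

H = 4.4570, df = 2, p = 0.107689, fail to reject H0.


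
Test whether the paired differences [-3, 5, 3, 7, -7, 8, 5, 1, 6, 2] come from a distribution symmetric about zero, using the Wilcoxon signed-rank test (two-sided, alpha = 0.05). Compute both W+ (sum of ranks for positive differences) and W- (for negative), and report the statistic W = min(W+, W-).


Step 1: Drop any zero differences (none here) and take |d_i|.
|d| = [3, 5, 3, 7, 7, 8, 5, 1, 6, 2]
Step 2: Midrank |d_i| (ties get averaged ranks).
ranks: |3|->3.5, |5|->5.5, |3|->3.5, |7|->8.5, |7|->8.5, |8|->10, |5|->5.5, |1|->1, |6|->7, |2|->2
Step 3: Attach original signs; sum ranks with positive sign and with negative sign.
W+ = 5.5 + 3.5 + 8.5 + 10 + 5.5 + 1 + 7 + 2 = 43
W- = 3.5 + 8.5 = 12
(Check: W+ + W- = 55 should equal n(n+1)/2 = 55.)
Step 4: Test statistic W = min(W+, W-) = 12.
Step 5: Ties in |d|, so use the tie-corrected normal approximation.
        E[W] = n(n+1)/4 = 10*11/4 = 27.5.
        Tie groups: |d|=3 (t=2), |d|=5 (t=2), |d|=7 (t=2); sum(t^3 - t) = 18.
        Var[W] = n(n+1)(2n+1)/24 - sum(t^3-t)/48 = 2310/24 - 18/48 = 95.875.
        z = (W - E[W]) / sqrt(Var[W]) = (12 - 27.5) / 9.7916 = -1.5830.
        Two-sided p = 2*Phi(z) = 0.113423.
Step 6: alpha = 0.05. fail to reject H0.

W+ = 43, W- = 12, W = min = 12, p = 0.113423, fail to reject H0.


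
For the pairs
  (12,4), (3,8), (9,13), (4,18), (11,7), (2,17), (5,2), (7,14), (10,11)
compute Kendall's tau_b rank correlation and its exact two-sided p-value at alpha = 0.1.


Step 1: Enumerate the 36 unordered pairs (i,j) with i<j and classify each by sign(x_j-x_i) * sign(y_j-y_i).
  (1,2):dx=-9,dy=+4->D; (1,3):dx=-3,dy=+9->D; (1,4):dx=-8,dy=+14->D; (1,5):dx=-1,dy=+3->D
  (1,6):dx=-10,dy=+13->D; (1,7):dx=-7,dy=-2->C; (1,8):dx=-5,dy=+10->D; (1,9):dx=-2,dy=+7->D
  (2,3):dx=+6,dy=+5->C; (2,4):dx=+1,dy=+10->C; (2,5):dx=+8,dy=-1->D; (2,6):dx=-1,dy=+9->D
  (2,7):dx=+2,dy=-6->D; (2,8):dx=+4,dy=+6->C; (2,9):dx=+7,dy=+3->C; (3,4):dx=-5,dy=+5->D
  (3,5):dx=+2,dy=-6->D; (3,6):dx=-7,dy=+4->D; (3,7):dx=-4,dy=-11->C; (3,8):dx=-2,dy=+1->D
  (3,9):dx=+1,dy=-2->D; (4,5):dx=+7,dy=-11->D; (4,6):dx=-2,dy=-1->C; (4,7):dx=+1,dy=-16->D
  (4,8):dx=+3,dy=-4->D; (4,9):dx=+6,dy=-7->D; (5,6):dx=-9,dy=+10->D; (5,7):dx=-6,dy=-5->C
  (5,8):dx=-4,dy=+7->D; (5,9):dx=-1,dy=+4->D; (6,7):dx=+3,dy=-15->D; (6,8):dx=+5,dy=-3->D
  (6,9):dx=+8,dy=-6->D; (7,8):dx=+2,dy=+12->C; (7,9):dx=+5,dy=+9->C; (8,9):dx=+3,dy=-3->D
Step 2: C = 10, D = 26, total pairs = 36.
Step 3: tau = (C - D)/(n(n-1)/2) = (10 - 26)/36 = -0.444444.
Step 4: Exact two-sided p-value (enumerate n! = 362880 permutations of y under H0): p = 0.119439.
Step 5: alpha = 0.1. fail to reject H0.

tau_b = -0.4444 (C=10, D=26), p = 0.119439, fail to reject H0.


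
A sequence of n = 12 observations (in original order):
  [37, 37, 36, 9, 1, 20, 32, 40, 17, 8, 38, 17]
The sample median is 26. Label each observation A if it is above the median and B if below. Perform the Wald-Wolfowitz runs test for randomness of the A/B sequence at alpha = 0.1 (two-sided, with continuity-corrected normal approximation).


Step 1: Compute median = 26; label A = above, B = below.
Labels in order: AAABBBAABBAB  (n_A = 6, n_B = 6)
Step 2: Count runs R = 6.
Step 3: Under H0 (random ordering), E[R] = 2*n_A*n_B/(n_A+n_B) + 1 = 2*6*6/12 + 1 = 7.0000.
        Var[R] = 2*n_A*n_B*(2*n_A*n_B - n_A - n_B) / ((n_A+n_B)^2 * (n_A+n_B-1)) = 4320/1584 = 2.7273.
        SD[R] = 1.6514.
Step 4: Continuity-corrected z = (R + 0.5 - E[R]) / SD[R] = (6 + 0.5 - 7.0000) / 1.6514 = -0.3028.
Step 5: Two-sided p-value via normal approximation = 2*(1 - Phi(|z|)) = 0.762069.
Step 6: alpha = 0.1. fail to reject H0.

R = 6, z = -0.3028, p = 0.762069, fail to reject H0.


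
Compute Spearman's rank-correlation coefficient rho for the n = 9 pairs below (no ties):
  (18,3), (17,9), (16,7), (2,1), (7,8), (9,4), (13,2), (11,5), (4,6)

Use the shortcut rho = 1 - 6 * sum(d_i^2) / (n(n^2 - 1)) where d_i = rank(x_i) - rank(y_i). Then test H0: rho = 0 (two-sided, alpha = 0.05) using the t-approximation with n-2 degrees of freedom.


Step 1: Rank x and y separately (midranks; no ties here).
rank(x): 18->9, 17->8, 16->7, 2->1, 7->3, 9->4, 13->6, 11->5, 4->2
rank(y): 3->3, 9->9, 7->7, 1->1, 8->8, 4->4, 2->2, 5->5, 6->6
Step 2: d_i = R_x(i) - R_y(i); compute d_i^2.
  (9-3)^2=36, (8-9)^2=1, (7-7)^2=0, (1-1)^2=0, (3-8)^2=25, (4-4)^2=0, (6-2)^2=16, (5-5)^2=0, (2-6)^2=16
sum(d^2) = 94.
Step 3: rho = 1 - 6*94 / (9*(9^2 - 1)) = 1 - 564/720 = 0.216667.
Step 4: Under H0, t = rho * sqrt((n-2)/(1-rho^2)) = 0.5872 ~ t(7).
Step 5: Two-sided p-value from the t-distribution with 7 df = 0.575515.
Step 6: alpha = 0.05. fail to reject H0.

rho = 0.2167, p = 0.575515, fail to reject H0 at alpha = 0.05.


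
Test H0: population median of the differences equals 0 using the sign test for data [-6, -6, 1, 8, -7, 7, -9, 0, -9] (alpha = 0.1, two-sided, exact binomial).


Step 1: Discard zero differences. Original n = 9; n_eff = number of nonzero differences = 8.
Nonzero differences (with sign): -6, -6, +1, +8, -7, +7, -9, -9
Step 2: Count signs: positive = 3, negative = 5.
Step 3: Under H0: P(positive) = 0.5, so the number of positives S ~ Bin(8, 0.5).
Step 4: Two-sided exact p-value = sum of Bin(8,0.5) probabilities at or below the observed probability = 0.726562.
Step 5: alpha = 0.1. fail to reject H0.

n_eff = 8, pos = 3, neg = 5, p = 0.726562, fail to reject H0.


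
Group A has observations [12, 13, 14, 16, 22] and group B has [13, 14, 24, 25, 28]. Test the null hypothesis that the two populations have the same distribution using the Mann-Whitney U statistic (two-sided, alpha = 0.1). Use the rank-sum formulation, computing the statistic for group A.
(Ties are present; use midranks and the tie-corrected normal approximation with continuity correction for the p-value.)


Step 1: Combine and sort all 10 observations; assign midranks.
sorted (value, group): (12,X), (13,X), (13,Y), (14,X), (14,Y), (16,X), (22,X), (24,Y), (25,Y), (28,Y)
ranks: 12->1, 13->2.5, 13->2.5, 14->4.5, 14->4.5, 16->6, 22->7, 24->8, 25->9, 28->10
Step 2: Rank sum for X: R1 = 1 + 2.5 + 4.5 + 6 + 7 = 21.
Step 3: U_X = R1 - n1(n1+1)/2 = 21 - 5*6/2 = 21 - 15 = 6.
       U_Y = n1*n2 - U_X = 25 - 6 = 19.
Step 4: Ties are present, so use the tie-corrected normal approximation (with continuity correction) for the p-value.
Step 5: p-value = 0.207300; compare to alpha = 0.1. fail to reject H0.

U_X = 6, p = 0.207300, fail to reject H0 at alpha = 0.1.


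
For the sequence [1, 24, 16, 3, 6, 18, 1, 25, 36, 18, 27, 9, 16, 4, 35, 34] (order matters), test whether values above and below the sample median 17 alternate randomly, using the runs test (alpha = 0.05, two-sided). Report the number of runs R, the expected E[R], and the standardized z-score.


Step 1: Compute median = 17; label A = above, B = below.
Labels in order: BABBBABAAAABBBAA  (n_A = 8, n_B = 8)
Step 2: Count runs R = 8.
Step 3: Under H0 (random ordering), E[R] = 2*n_A*n_B/(n_A+n_B) + 1 = 2*8*8/16 + 1 = 9.0000.
        Var[R] = 2*n_A*n_B*(2*n_A*n_B - n_A - n_B) / ((n_A+n_B)^2 * (n_A+n_B-1)) = 14336/3840 = 3.7333.
        SD[R] = 1.9322.
Step 4: Continuity-corrected z = (R + 0.5 - E[R]) / SD[R] = (8 + 0.5 - 9.0000) / 1.9322 = -0.2588.
Step 5: Two-sided p-value via normal approximation = 2*(1 - Phi(|z|)) = 0.795809.
Step 6: alpha = 0.05. fail to reject H0.

R = 8, z = -0.2588, p = 0.795809, fail to reject H0.


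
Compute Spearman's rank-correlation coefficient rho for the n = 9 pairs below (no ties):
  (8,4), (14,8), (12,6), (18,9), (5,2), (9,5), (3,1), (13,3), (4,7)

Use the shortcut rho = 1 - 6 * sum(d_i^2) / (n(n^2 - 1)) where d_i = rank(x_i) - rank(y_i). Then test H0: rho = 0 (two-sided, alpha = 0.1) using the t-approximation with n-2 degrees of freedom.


Step 1: Rank x and y separately (midranks; no ties here).
rank(x): 8->4, 14->8, 12->6, 18->9, 5->3, 9->5, 3->1, 13->7, 4->2
rank(y): 4->4, 8->8, 6->6, 9->9, 2->2, 5->5, 1->1, 3->3, 7->7
Step 2: d_i = R_x(i) - R_y(i); compute d_i^2.
  (4-4)^2=0, (8-8)^2=0, (6-6)^2=0, (9-9)^2=0, (3-2)^2=1, (5-5)^2=0, (1-1)^2=0, (7-3)^2=16, (2-7)^2=25
sum(d^2) = 42.
Step 3: rho = 1 - 6*42 / (9*(9^2 - 1)) = 1 - 252/720 = 0.650000.
Step 4: Under H0, t = rho * sqrt((n-2)/(1-rho^2)) = 2.2630 ~ t(7).
Step 5: Two-sided p-value from the t-distribution with 7 df = 0.058073.
Step 6: alpha = 0.1. reject H0.

rho = 0.6500, p = 0.058073, reject H0 at alpha = 0.1.
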